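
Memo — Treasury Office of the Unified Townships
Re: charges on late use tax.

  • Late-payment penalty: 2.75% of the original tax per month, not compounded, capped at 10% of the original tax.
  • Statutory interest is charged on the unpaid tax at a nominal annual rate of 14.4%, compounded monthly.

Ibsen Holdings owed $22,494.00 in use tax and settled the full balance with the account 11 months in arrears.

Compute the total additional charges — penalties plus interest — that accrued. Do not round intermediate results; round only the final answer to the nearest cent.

$5,403.33

Penalty (uncapped): 11 × 2.75% × $22,494.00 = $6,804.44…; cap = 10% × $22,494.00 = $2,249.40 → penalty = $2,249.40
Interest (14.4%/yr ÷ 12 = 1.2%/month): $22,494.00 × ((1 + 0.012)^11 − 1) = $3,153.9305…
Penalties + interest = $2,249.4000 + $3,153.9305… = $5,403.33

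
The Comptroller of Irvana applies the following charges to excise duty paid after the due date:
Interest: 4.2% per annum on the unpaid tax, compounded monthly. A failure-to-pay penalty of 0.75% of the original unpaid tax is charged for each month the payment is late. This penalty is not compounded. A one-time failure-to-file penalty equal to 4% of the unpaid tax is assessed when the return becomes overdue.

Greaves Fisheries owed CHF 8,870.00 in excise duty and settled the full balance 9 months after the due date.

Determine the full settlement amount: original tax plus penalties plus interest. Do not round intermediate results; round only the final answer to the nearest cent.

Failure-to-file penalty: 4% × CHF 8,870.00 = CHF 354.80
Failure-to-pay penalty: 9 × 0.75% × CHF 8,870.00 = CHF 598.73…
Interest (4.2%/yr ÷ 12 = 0.35%/month): CHF 8,870.00 × ((1 + 0.0035)^9 − 1) = CHF 283.3488…
Total = CHF 8,870.00 + CHF 953.5250 + CHF 283.3488… = CHF 10,106.87

CHF 10,106.87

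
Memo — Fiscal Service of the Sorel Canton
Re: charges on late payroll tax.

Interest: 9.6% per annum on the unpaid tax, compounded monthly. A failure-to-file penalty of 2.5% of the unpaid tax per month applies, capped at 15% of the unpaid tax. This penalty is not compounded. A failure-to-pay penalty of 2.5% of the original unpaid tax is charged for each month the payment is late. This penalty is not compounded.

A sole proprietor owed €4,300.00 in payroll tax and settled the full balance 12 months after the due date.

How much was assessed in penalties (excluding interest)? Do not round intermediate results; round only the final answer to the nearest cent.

€1,935.00

Failure-to-file: 12 × 2.5% × €4,300.00 = €1,290.00, capped at 15% × €4,300.00 = €645.00
Failure-to-pay penalty: 12 × 2.5% × €4,300.00 = €1,290.00
Total penalty = €645.00 + €1,290.00 = €1,935.00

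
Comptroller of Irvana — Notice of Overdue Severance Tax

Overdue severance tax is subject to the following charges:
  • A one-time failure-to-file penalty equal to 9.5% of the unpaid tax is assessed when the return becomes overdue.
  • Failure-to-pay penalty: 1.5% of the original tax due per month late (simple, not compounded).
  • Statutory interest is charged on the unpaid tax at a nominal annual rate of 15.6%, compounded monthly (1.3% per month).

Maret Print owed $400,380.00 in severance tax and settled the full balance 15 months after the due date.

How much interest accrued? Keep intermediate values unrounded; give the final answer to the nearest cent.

$85,595.14

Interest: $400,380.00 × ((1 + 0.013)^15 − 1) = $400,380.00 × 0.2137848… = $85,595.1423…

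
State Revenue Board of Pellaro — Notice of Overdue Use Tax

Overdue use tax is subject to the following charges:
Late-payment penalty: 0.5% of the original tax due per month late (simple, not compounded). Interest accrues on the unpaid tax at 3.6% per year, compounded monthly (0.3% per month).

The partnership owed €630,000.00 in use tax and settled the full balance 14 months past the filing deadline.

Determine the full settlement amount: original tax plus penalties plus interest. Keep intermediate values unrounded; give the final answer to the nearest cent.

€701,082.21

Late-payment penalty = 0.5% × €630,000.00 × 14 mo = €44,100.00
Interest: €630,000.00 × ((1 + 0.003)^14 − 1) = €630,000.00 × 0.0428289… = €26,982.2130…
Total = €630,000.00 + €44,100.0000 + €26,982.2130… = €701,082.21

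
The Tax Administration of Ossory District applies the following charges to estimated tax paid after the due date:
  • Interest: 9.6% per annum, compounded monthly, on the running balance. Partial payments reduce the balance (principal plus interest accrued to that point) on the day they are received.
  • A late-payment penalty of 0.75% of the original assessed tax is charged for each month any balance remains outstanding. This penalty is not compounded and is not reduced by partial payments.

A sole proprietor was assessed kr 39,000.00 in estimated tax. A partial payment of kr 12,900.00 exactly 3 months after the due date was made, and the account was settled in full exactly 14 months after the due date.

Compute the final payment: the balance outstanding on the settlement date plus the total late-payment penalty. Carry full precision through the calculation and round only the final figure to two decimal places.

kr 33,615.85

Monthly rate = 9.6% ÷ 12 = 0.8%
Balance at month 3: kr 39,000.0000 × (1 + 0.008)^3 = kr 39,943.5080…
After kr 12,900.00 payment: kr 39,943.5080… − kr 12,900.00 = kr 27,043.5080…
Balance at month 14: kr 27,043.5080… × (1 + 0.008)^11 = kr 29,520.8514…
Penalty: 14 × 0.75% × kr 39,000.00 = kr 4,095.00
Final settlement = outstanding balance + penalty = kr 29,520.8514… + kr 4,095.00 = kr 33,615.85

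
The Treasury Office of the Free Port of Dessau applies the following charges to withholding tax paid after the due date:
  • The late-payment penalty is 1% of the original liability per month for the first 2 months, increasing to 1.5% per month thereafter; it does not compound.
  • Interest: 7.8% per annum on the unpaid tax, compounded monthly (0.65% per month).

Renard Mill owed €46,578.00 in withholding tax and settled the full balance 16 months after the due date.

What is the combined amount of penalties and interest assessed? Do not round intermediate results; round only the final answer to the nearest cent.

€15,800.52

Penalty, months 1–2: 2 × 1% × €46,578.00 = €931.56
Penalty, months 3–16: 14 × 1.5% × €46,578.00 = €9,781.38
Interest: €46,578.00 × ((1 + 0.0065)^16 − 1) = €46,578.00 × 0.1092271… = €5,087.5794…
Penalties + interest = €10,712.9400 + €5,087.5794… = €15,800.52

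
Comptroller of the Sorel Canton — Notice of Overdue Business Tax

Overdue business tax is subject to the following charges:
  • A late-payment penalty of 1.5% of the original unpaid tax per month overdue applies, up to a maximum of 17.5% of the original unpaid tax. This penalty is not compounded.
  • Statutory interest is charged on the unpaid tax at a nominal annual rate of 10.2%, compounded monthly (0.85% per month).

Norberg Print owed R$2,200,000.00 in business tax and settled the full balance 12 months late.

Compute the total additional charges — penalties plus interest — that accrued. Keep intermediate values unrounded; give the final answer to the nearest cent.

Penalty (uncapped): 12 × 1.5% × R$2,200,000.00 = R$396,000.00; cap = 17.5% × R$2,200,000.00 = R$385,000.00 → penalty = R$385,000.00
Interest: R$2,200,000.00 × ((1 + 0.0085)^12 − 1) = R$2,200,000.00 × 0.1069062… = R$235,193.6992…
Penalties + interest = R$385,000.0000 + R$235,193.6992… = R$620,193.70

R$620,193.70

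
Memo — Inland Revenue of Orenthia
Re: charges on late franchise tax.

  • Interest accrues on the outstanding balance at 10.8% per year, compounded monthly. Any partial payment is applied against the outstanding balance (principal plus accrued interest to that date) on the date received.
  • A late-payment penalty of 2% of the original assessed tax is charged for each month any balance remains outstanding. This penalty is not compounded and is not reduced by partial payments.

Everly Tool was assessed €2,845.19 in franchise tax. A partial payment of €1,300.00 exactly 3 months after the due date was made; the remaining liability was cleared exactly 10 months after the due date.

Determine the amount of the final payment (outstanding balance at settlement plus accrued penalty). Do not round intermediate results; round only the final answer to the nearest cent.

Monthly rate = 10.8% ÷ 12 = 0.9%
Balance at month 3: €2,845.1900 × (1 + 0.009)^3 = €2,922.7036…
After €1,300.00 payment: €2,922.7036… − €1,300.00 = €1,622.7036…
Balance at month 10: €1,622.7036… × (1 + 0.009)^7 = €1,727.7359…
Penalty: 10 × 2% × €2,845.19 = €569.04…
Final settlement = outstanding balance + penalty = €1,727.7359… + €569.04… = €2,296.77

€2,296.77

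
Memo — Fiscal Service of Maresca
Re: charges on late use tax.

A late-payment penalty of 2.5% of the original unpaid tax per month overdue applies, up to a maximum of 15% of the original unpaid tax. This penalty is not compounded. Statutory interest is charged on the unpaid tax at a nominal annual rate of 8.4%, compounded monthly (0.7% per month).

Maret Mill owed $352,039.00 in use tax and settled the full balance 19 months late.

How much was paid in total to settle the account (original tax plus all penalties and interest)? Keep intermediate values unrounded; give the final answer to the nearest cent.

Penalty (uncapped): 19 × 2.5% × $352,039.00 = $167,218.53…; cap = 15% × $352,039.00 = $52,805.85 → penalty = $52,805.85
Interest: $352,039.00 × ((1 + 0.007)^19 − 1) = $352,039.00 × 0.1417209… = $49,891.2740…
Total = $352,039.00 + $52,805.8500 + $49,891.2740… = $454,736.12

$454,736.12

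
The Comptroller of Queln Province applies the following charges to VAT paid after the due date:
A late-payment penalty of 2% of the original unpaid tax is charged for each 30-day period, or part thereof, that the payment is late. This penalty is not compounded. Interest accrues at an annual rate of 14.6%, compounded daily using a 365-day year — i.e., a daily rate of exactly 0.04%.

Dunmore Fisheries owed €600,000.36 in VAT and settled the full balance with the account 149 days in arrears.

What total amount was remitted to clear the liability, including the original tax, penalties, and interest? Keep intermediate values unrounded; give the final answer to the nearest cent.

€696,839.97

Penalty periods: ⌈149/30⌉ = 5; penalty = 5 × 2% × €600,000.36 = €60,000.04…
Interest: €600,000.36 × ((1 + 0.0004)^149 − 1) = €600,000.36 × 0.06139925… = €36,839.5711…
Total = €600,000.36 + €60,000.0360 + €36,839.5711… = €696,839.97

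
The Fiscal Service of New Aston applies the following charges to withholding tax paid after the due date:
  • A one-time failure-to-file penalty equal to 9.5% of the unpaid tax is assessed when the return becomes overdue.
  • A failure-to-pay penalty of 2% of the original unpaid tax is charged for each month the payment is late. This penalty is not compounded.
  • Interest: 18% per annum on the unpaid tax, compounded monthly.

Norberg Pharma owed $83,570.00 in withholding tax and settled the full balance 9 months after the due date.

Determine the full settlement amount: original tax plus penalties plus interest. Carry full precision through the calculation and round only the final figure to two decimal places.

$118,534.85

Failure-to-file penalty: 9.5% × $83,570.00 = $7,939.15
Failure-to-pay penalty: 9 × 2% × $83,570.00 = $15,042.60
Interest (18%/yr ÷ 12 = 1.5%/month): $83,570.00 × ((1 + 0.015)^9 − 1) = $11,983.1002…
Total = $83,570.00 + $22,981.7500 + $11,983.1002… = $118,534.85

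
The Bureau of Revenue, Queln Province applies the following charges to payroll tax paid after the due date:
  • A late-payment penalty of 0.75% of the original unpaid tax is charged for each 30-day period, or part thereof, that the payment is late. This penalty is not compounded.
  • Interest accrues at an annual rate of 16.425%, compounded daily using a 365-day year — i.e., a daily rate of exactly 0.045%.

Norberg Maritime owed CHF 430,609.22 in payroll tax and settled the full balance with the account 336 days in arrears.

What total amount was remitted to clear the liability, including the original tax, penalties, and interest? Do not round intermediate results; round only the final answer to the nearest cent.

Penalty periods: ⌈336/30⌉ = 12; penalty = 12 × 0.75% × CHF 430,609.22 = CHF 38,754.83…
Interest: CHF 430,609.22 × ((1 + 0.00045)^336 − 1) = CHF 430,609.22 × 0.16318972… = CHF 70,270.9981…
Total = CHF 430,609.22 + CHF 38,754.8298 + CHF 70,270.9981… = CHF 539,635.05

CHF 539,635.05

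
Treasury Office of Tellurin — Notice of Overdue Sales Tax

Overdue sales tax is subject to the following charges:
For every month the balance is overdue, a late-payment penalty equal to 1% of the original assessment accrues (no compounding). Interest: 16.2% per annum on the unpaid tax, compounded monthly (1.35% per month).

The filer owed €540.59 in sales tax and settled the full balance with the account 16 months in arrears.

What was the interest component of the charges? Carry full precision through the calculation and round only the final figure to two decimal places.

€129.37

Interest: €540.59 × ((1 + 0.0135)^16 − 1) = €540.59 × 0.2393103… = €129.3687…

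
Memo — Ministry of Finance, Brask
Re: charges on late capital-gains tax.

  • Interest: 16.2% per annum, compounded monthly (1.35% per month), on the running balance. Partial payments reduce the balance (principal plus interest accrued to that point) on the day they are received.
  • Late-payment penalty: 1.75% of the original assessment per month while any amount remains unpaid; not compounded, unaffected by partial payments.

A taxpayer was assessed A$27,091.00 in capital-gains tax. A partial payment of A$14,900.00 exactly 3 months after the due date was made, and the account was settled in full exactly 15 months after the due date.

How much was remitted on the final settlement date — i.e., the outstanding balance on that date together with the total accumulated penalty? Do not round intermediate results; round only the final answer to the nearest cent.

A$22,736.99

Balance at month 3: A$27,091.0000 × (1 + 0.0135)^3 = A$28,203.0642…
After A$14,900.00 payment: A$28,203.0642… − A$14,900.00 = A$13,303.0642…
Balance at month 15: A$13,303.0642… × (1 + 0.0135)^12 = A$15,625.6007…
Penalty: 15 × 1.75% × A$27,091.00 = A$7,111.39…
Final settlement = outstanding balance + penalty = A$15,625.6007… + A$7,111.39… = A$22,736.99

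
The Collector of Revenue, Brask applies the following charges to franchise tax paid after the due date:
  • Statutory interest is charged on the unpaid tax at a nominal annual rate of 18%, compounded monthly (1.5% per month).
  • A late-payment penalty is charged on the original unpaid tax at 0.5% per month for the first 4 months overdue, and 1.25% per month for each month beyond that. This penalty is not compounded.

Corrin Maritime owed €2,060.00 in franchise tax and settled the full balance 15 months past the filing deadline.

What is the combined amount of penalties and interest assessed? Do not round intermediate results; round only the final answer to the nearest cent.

€839.93

Penalty, months 1–4: 4 × 0.5% × €2,060.00 = €41.20
Penalty, months 5–15: 11 × 1.25% × €2,060.00 = €283.25
Interest: €2,060.00 × ((1 + 0.015)^15 − 1) = €2,060.00 × 0.2502321… = €515.4781…
Penalties + interest = €324.4500 + €515.4781… = €839.93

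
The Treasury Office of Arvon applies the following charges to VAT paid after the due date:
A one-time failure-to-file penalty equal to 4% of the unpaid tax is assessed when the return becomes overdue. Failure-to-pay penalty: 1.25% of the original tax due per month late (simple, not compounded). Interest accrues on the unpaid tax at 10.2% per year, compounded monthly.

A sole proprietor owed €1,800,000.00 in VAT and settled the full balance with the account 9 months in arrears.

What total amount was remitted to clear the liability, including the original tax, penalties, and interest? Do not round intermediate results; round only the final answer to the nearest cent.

Failure-to-file penalty: 4% × €1,800,000.00 = €72,000.00
Failure-to-pay penalty: 9 × 1.25% × €1,800,000.00 = €202,500.00
Interest (10.2%/yr ÷ 12 = 0.85%/month): €1,800,000.00 × ((1 + 0.0085)^9 − 1) = €142,475.8497…
Total = €1,800,000.00 + €274,500.0000 + €142,475.8497… = €2,216,975.85

€2,216,975.85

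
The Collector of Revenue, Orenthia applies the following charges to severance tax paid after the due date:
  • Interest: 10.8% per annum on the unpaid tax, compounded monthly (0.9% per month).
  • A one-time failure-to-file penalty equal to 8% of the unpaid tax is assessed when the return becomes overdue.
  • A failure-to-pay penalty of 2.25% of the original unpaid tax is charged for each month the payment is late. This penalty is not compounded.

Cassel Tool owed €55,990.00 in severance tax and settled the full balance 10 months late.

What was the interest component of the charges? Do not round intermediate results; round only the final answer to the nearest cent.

Interest: €55,990.00 × ((1 + 0.009)^10 − 1) = €55,990.00 × 0.0937339… = €5,248.1595…

€5,248.16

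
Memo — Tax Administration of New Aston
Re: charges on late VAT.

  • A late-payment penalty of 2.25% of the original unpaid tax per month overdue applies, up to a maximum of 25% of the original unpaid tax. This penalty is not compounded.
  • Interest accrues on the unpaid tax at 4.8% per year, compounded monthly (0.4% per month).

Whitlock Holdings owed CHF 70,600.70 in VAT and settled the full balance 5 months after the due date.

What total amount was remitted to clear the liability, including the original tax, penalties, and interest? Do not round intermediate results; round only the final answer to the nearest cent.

Penalty: 5 × 2.25% × CHF 70,600.70 = CHF 7,942.58… (below the 25% cap of CHF 17,650.18…)
Interest: CHF 70,600.70 × ((1 + 0.004)^5 − 1) = CHF 70,600.70 × 0.0201606… = CHF 1,423.3554…
Total = CHF 70,600.70 + CHF 7,942.5788… + CHF 1,423.3554… = CHF 79,966.63

CHF 79,966.63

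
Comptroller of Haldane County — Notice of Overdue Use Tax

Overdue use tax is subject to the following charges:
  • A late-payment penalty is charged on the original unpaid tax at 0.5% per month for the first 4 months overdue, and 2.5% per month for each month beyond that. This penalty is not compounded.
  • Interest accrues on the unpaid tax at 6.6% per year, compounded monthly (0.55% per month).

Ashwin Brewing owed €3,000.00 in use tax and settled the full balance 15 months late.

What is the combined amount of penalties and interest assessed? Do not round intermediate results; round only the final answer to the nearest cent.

€1,142.26

Penalty, months 1–4: 4 × 0.5% × €3,000.00 = €60.00
Penalty, months 5–15: 11 × 2.5% × €3,000.00 = €825.00
Interest: €3,000.00 × ((1 + 0.0055)^15 − 1) = €3,000.00 × 0.0857532… = €257.2596…
Penalties + interest = €885.0000 + €257.2596… = €1,142.26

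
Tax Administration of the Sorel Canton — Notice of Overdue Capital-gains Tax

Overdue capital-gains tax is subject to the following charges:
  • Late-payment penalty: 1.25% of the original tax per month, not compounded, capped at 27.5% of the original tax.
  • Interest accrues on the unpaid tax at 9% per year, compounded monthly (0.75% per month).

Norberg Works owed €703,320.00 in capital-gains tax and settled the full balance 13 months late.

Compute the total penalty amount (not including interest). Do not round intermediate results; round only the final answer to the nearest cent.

€114,289.50

Penalty: 13 × 1.25% × €703,320.00 = €114,289.50 (below the 27.5% cap of €193,413.00)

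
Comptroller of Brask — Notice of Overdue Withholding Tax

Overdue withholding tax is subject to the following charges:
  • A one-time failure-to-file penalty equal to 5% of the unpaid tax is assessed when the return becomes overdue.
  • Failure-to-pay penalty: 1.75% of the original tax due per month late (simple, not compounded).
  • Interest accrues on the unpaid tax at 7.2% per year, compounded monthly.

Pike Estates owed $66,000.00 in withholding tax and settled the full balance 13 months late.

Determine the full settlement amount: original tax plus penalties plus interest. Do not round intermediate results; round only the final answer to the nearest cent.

$89,652.47

Failure-to-file penalty: 5% × $66,000.00 = $3,300.00
Failure-to-pay penalty = 1.75% × $66,000.00 × 13 mo = $15,015.00
Interest (7.2%/yr ÷ 12 = 0.6%/month): $66,000.00 × ((1 + 0.006)^13 − 1) = $5,337.4670…
Total = $66,000.00 + $18,315.0000 + $5,337.4670… = $89,652.47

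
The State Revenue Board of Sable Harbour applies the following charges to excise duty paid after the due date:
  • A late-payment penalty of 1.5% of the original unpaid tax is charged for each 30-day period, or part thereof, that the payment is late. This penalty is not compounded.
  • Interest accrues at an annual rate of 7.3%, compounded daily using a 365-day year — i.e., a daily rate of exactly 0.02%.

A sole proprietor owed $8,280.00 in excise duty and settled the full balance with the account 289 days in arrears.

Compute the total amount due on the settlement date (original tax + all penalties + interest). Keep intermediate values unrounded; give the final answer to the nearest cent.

Penalty periods: ⌈289/30⌉ = 10; penalty = 10 × 1.5% × $8,280.00 = $1,242.00
Interest: $8,280.00 × ((1 + 0.0002)^289 − 1) = $8,280.00 × 0.05949695… = $492.6348…
Total = $8,280.00 + $1,242.0000 + $492.6348… = $10,014.63

$10,014.63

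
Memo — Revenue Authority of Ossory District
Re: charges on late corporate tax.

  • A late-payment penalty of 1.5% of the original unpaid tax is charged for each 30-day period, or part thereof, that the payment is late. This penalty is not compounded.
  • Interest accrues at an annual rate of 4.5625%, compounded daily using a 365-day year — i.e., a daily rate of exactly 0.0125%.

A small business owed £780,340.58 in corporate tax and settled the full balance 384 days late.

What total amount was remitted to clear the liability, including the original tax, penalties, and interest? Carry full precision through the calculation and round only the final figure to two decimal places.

Penalty periods: ⌈384/30⌉ = 13; penalty = 13 × 1.5% × £780,340.58 = £152,166.41…
Interest: £780,340.58 × ((1 + 0.000125)^384 − 1) = £780,340.58 × 0.04916751… = £38,367.4018…
Total = £780,340.58 + £152,166.4131 + £38,367.4018… = £970,874.39

£970,874.39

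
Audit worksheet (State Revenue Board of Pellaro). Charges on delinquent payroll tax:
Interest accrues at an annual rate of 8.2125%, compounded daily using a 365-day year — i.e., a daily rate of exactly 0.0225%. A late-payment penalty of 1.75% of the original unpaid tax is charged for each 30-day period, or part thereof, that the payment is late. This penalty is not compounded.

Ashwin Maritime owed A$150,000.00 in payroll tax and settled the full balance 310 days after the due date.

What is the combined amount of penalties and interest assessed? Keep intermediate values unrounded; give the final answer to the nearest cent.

A$39,709.75

Penalty periods: ⌈310/30⌉ = 11; penalty = 11 × 1.75% × A$150,000.00 = A$28,875.00
Interest: A$150,000.00 × ((1 + 0.000225)^310 − 1) = A$150,000.00 × 0.07223168… = A$10,834.7513…
Penalties + interest = A$28,875.0000 + A$10,834.7513… = A$39,709.75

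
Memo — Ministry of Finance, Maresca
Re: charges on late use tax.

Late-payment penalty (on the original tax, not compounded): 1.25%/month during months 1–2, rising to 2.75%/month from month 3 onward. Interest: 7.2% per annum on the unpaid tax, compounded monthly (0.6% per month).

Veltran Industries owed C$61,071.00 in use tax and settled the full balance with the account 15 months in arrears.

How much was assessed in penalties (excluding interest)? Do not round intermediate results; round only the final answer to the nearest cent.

Penalty, months 1–2: 2 × 1.25% × C$61,071.00 = C$1,526.78…
Penalty, months 3–15: 13 × 2.75% × C$61,071.00 = C$21,832.88…
Total penalty = C$1,526.78… + C$21,832.88… = C$23,359.66

C$23,359.66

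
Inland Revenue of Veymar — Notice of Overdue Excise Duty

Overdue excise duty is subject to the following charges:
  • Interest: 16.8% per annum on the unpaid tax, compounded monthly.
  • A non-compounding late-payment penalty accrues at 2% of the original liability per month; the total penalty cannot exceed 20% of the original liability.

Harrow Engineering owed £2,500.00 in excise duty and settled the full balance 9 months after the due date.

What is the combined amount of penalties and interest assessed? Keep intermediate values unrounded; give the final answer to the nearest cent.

£783.23

Penalty: 9 × 2% × £2,500.00 = £450.00 (below the 20% cap of £500.00)
Interest (16.8%/yr ÷ 12 = 1.4%/month): £2,500.00 × ((1 + 0.014)^9 − 1) = £333.2285…
Penalties + interest = £450.0000 + £333.2285… = £783.23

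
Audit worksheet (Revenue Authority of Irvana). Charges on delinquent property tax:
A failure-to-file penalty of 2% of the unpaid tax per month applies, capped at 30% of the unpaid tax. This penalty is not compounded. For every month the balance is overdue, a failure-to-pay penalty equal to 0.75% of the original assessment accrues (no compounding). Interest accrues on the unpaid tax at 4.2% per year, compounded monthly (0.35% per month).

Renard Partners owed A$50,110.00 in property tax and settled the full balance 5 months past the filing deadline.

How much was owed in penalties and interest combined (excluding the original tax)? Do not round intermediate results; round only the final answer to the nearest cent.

Failure-to-file: 5 × 2% × A$50,110.00 = A$5,011.00 (under the 30% cap)
Failure-to-pay penalty: 5 × 0.75% × A$50,110.00 = A$1,879.13…
Interest: A$50,110.00 × ((1 + 0.0035)^5 − 1) = A$50,110.00 × 0.0176229… = A$883.0850…
Penalties + interest = A$6,890.1250 + A$883.0850… = A$7,773.21

A$7,773.21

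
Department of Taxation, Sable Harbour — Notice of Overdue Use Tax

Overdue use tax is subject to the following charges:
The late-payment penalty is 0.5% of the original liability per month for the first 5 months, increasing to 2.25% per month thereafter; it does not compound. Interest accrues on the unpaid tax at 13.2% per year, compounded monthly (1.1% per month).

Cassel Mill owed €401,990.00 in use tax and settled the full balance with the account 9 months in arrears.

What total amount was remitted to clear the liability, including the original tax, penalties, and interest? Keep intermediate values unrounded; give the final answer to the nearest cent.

Penalty, months 1–5: 5 × 0.5% × €401,990.00 = €10,049.75
Penalty, months 6–9: 4 × 2.25% × €401,990.00 = €36,179.10
Interest: €401,990.00 × ((1 + 0.011)^9 − 1) = €401,990.00 × 0.1034697… = €41,593.7723…
Total = €401,990.00 + €46,228.8500 + €41,593.7723… = €489,812.62

€489,812.62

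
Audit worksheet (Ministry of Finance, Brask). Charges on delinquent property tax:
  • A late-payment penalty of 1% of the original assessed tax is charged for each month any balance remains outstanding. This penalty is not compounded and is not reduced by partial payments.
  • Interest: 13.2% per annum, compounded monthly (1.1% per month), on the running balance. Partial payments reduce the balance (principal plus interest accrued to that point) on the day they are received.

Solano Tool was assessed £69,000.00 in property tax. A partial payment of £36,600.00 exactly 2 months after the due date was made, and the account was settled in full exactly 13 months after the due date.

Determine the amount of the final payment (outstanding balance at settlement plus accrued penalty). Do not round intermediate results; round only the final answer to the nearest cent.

Balance at month 2: £69,000.0000 × (1 + 0.011)^2 = £70,526.3490
After £36,600.00 payment: £70,526.3490 − £36,600.00 = £33,926.3490
Balance at month 13: £33,926.3490 × (1 + 0.011)^11 = £38,264.8343…
Penalty: 13 × 1% × £69,000.00 = £8,970.00
Final settlement = outstanding balance + penalty = £38,264.8343… + £8,970.00 = £47,234.83

£47,234.83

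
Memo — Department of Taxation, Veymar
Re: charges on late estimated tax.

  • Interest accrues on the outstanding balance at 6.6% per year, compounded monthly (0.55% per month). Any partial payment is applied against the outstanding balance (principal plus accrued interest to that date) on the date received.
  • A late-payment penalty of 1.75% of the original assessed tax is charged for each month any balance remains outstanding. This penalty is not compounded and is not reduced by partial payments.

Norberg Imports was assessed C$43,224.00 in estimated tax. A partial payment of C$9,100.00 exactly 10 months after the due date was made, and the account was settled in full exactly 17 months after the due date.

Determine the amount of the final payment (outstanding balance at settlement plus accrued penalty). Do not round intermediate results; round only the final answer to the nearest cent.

Balance at month 10: C$43,224.0000 × (1 + 0.0055)^10 = C$45,661.0300…
After C$9,100.00 payment: C$45,661.0300… − C$9,100.00 = C$36,561.0300…
Balance at month 17: C$36,561.0300… × (1 + 0.0055)^7 = C$37,992.0691…
Penalty: 17 × 1.75% × C$43,224.00 = C$12,859.14
Final settlement = outstanding balance + penalty = C$37,992.0691… + C$12,859.14 = C$50,851.21

C$50,851.21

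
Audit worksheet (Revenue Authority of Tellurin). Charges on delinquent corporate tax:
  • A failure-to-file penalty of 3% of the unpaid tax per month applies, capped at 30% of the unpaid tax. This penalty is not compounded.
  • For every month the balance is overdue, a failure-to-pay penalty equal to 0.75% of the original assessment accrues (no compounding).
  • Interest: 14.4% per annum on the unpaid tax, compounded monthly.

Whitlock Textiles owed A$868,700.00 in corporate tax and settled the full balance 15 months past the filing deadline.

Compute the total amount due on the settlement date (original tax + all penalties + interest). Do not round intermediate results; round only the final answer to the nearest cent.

A$1,397,247.75

Failure-to-file: 15 × 3% × A$868,700.00 = A$390,915.00, capped at 30% × A$868,700.00 = A$260,610.00
Failure-to-pay penalty = 0.75% × A$868,700.00 × 15 mo = A$97,728.75
Interest (14.4%/yr ÷ 12 = 1.2%/month): A$868,700.00 × ((1 + 0.012)^15 − 1) = A$170,209.0012…
Total = A$868,700.00 + A$358,338.7500 + A$170,209.0012… = A$1,397,247.75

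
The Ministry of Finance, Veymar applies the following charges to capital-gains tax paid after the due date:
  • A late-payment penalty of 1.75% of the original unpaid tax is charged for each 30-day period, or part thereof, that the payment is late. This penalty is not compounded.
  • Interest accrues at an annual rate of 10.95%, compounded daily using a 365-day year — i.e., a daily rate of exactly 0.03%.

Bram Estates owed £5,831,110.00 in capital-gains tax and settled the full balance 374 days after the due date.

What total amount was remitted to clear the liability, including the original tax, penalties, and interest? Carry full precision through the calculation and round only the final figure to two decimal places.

£7,849,943.85

Penalty periods: ⌈374/30⌉ = 13; penalty = 13 × 1.75% × £5,831,110.00 = £1,326,577.53…
Interest: £5,831,110.00 × ((1 + 0.0003)^374 − 1) = £5,831,110.00 × 0.11871776… = £692,256.3244…
Total = £5,831,110.00 + £1,326,577.5250 + £692,256.3244… = £7,849,943.85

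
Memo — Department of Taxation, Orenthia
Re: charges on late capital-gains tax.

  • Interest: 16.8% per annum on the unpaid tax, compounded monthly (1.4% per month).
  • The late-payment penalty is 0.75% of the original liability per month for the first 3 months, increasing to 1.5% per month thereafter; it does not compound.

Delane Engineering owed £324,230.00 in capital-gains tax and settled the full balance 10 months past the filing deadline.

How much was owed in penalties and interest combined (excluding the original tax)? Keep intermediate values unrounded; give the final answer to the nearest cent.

Penalty, months 1–3: 3 × 0.75% × £324,230.00 = £7,295.18…
Penalty, months 4–10: 7 × 1.5% × £324,230.00 = £34,044.15
Interest: £324,230.00 × ((1 + 0.014)^10 − 1) = £324,230.00 × 0.1491575… = £48,361.3312…
Penalties + interest = £41,339.3250 + £48,361.3312… = £89,700.66

£89,700.66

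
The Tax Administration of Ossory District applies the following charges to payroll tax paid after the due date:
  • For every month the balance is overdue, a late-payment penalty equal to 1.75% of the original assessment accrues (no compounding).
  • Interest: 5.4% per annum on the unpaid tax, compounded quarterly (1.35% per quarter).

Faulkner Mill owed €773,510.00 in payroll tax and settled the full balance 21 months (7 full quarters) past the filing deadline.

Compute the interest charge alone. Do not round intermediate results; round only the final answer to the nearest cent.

Interest: €773,510.00 × ((1 + 0.0135)^7 − 1) = €773,510.00 × 0.0984145… = €76,124.6271…

€76,124.63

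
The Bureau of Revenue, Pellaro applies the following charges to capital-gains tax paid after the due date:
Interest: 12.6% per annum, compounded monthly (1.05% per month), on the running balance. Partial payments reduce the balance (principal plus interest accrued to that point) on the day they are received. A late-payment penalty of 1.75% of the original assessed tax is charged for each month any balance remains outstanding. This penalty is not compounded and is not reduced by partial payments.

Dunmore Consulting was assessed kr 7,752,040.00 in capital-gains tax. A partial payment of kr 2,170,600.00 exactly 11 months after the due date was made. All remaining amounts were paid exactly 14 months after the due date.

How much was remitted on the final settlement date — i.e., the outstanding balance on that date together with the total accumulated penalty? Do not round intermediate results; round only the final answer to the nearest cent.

Balance at month 11: kr 7,752,040.0000 × (1 + 0.0105)^11 = kr 8,695,919.3119…
After kr 2,170,600.00 payment: kr 8,695,919.3119… − kr 2,170,600.00 = kr 6,525,319.3119…
Balance at month 14: kr 6,525,319.3119… × (1 + 0.0105)^3 = kr 6,733,032.6734…
Penalty: 14 × 1.75% × kr 7,752,040.00 = kr 1,899,249.80
Final settlement = outstanding balance + penalty = kr 6,733,032.6734… + kr 1,899,249.80 = kr 8,632,282.47

kr 8,632,282.47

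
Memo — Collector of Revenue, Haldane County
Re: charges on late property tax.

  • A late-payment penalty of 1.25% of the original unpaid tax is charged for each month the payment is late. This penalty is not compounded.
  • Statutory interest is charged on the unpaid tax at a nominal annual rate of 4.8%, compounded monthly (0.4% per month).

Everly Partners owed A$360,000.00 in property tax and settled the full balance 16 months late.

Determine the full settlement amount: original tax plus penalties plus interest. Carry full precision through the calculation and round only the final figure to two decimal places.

Late-payment penalty: 16 × 1.25% × A$360,000.00 = A$72,000.00
Interest: A$360,000.00 × ((1 + 0.004)^16 − 1) = A$360,000.00 × 0.0659563… = A$23,744.2718…
Total = A$360,000.00 + A$72,000.0000 + A$23,744.2718… = A$455,744.27

A$455,744.27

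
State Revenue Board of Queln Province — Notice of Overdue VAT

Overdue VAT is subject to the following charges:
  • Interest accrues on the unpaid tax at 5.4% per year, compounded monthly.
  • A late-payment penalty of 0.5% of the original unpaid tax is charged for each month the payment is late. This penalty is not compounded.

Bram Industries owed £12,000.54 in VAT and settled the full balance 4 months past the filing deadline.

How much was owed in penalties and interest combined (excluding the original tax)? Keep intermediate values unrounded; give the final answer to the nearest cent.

£457.48

Late-payment penalty = 0.5% × £12,000.54 × 4 mo = £240.01…
Interest (5.4%/yr ÷ 12 = 0.45%/month): £12,000.54 × ((1 + 0.0045)^4 − 1) = £217.4722…
Penalties + interest = £240.0108 + £217.4722… = £457.48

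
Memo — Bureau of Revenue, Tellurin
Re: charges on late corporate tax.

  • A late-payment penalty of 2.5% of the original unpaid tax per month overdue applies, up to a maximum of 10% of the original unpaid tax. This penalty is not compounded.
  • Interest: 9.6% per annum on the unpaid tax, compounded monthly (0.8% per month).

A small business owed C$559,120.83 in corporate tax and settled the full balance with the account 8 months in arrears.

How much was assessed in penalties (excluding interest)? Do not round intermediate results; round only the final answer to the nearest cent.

C$55,912.08

Penalty (uncapped): 8 × 2.5% × C$559,120.83 = C$111,824.17…; cap = 10% × C$559,120.83 = C$55,912.08… → penalty = C$55,912.08…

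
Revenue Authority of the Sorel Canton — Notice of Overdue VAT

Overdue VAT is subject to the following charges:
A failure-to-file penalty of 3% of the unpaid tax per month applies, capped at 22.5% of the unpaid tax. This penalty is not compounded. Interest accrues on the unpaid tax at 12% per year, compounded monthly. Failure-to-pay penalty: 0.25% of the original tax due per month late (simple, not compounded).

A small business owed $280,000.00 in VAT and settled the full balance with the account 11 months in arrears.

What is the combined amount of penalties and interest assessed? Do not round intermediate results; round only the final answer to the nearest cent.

$103,087.14

Failure-to-file: 11 × 3% × $280,000.00 = $92,400.00, capped at 22.5% × $280,000.00 = $63,000.00
Failure-to-pay penalty = 0.25% × $280,000.00 × 11 mo = $7,700.00
Interest (12%/yr ÷ 12 = 1%/month): $280,000.00 × ((1 + 0.01)^11 − 1) = $32,387.1371…
Penalties + interest = $70,700.0000 + $32,387.1371… = $103,087.14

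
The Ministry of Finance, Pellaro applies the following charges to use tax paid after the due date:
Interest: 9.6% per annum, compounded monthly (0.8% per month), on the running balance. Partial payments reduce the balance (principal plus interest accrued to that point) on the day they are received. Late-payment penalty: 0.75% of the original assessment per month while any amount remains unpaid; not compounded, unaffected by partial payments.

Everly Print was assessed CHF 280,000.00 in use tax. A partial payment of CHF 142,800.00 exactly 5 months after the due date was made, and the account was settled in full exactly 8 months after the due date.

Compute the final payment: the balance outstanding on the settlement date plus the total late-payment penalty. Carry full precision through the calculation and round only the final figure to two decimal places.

Balance at month 5: CHF 280,000.0000 × (1 + 0.008)^5 = CHF 291,380.6393…
After CHF 142,800.00 payment: CHF 291,380.6393… − CHF 142,800.00 = CHF 148,580.6393…
Balance at month 8: CHF 148,580.6393… × (1 + 0.008)^3 = CHF 152,175.1782…
Penalty: 8 × 0.75% × CHF 280,000.00 = CHF 16,800.00
Final settlement = outstanding balance + penalty = CHF 152,175.1782… + CHF 16,800.00 = CHF 168,975.18

CHF 168,975.18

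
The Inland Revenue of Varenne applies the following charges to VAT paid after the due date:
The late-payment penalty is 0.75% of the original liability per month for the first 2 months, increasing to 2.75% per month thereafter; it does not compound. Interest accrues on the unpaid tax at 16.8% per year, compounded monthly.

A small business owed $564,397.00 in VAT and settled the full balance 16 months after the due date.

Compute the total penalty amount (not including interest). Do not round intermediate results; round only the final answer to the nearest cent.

$225,758.80

Penalty, months 1–2: 2 × 0.75% × $564,397.00 = $8,465.96…
Penalty, months 3–16: 14 × 2.75% × $564,397.00 = $217,292.85…
Total penalty = $8,465.96… + $217,292.85… = $225,758.80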